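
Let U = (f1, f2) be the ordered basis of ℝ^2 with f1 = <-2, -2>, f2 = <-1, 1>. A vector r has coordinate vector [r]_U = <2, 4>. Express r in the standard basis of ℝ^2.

<-8, 0>

The coordinates say r = 2f1 + 4f2; adding the scaled basis vectors gives <-8, 0>.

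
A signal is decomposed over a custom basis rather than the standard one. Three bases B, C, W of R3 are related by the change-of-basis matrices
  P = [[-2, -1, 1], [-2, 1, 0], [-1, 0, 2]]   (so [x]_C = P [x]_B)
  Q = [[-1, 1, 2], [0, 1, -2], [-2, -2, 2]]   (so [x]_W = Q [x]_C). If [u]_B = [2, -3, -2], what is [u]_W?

Composing the changes, [u]_W = Q P [u]_B.
Q P = [[-2, 2, 3], [0, 1, -4], [6, 0, 2]]; applying this to [2, -3, -2] gives [-16, 5, 8].

[-16, 5, 8]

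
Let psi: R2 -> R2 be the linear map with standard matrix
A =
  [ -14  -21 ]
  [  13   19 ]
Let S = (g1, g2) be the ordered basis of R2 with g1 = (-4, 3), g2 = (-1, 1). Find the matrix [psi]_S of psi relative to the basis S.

[[2, 1], [-1, 3]]

With P the matrix whose columns are g1, g2, [psi]_S = P^(-1) A P.
Column by column: psi(g1) = A g1 = (-7, 5); its S-coordinates (2, -1) give column 1.
Continuing for each basis vector yields [psi]_S = [[2, 1], [-1, 3]].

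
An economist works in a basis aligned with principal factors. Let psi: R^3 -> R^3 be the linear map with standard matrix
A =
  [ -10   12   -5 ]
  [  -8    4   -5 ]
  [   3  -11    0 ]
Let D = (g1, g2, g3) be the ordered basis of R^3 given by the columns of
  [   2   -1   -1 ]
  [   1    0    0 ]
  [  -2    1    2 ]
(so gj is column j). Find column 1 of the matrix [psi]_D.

Compute psi(g1) = A g1 = <2, -2, -5> in standard coordinates.
Then write this in D-coordinates: solve for y in y_1 g1 + ... + y_3 g3 = <2, -2, -5>.
This gives y = <-2, -3, -3>, which is column 1 of [psi]_D.

<-2, -3, -3>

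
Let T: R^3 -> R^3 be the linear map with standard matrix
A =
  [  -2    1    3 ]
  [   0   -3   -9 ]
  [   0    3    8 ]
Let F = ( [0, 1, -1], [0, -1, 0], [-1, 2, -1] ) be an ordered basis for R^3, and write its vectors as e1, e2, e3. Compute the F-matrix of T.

Let P have columns e1, ..., e3. Then [T]_F = P^(-1) A P.
Here det P = 1, so P^(-1) is integer; computing A P first and then P^(-1)(A P) gives [[3, 2, 3], [1, 1, -2], [2, 1, -1]].

[[3, 2, 3], [1, 1, -2], [2, 1, -1]]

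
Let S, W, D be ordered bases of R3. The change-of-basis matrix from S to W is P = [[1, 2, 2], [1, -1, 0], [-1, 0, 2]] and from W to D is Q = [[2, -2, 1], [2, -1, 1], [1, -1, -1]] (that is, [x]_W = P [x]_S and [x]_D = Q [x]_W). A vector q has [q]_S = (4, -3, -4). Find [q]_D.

First [q]_W = P [q]_S = (-10, 7, -12).
Then [q]_D = Q [q]_W = (-46, -39, -5).

(-46, -39, -5)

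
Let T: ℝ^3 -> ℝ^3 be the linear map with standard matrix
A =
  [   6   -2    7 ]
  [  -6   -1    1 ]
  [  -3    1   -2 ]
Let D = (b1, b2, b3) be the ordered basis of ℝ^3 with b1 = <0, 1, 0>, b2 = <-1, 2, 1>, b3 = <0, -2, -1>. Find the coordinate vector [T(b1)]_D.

Column 1 of [T]_D is the D-coordinate vector of T(b1).
In standard coordinates T(b1) = A b1 = <-2, -1, 1>.
Converting to D: <-2, -1, 1> = -3b1 + 2b2 + b3, so the coordinate vector is <-3, 2, 1>.

<-3, 2, 1>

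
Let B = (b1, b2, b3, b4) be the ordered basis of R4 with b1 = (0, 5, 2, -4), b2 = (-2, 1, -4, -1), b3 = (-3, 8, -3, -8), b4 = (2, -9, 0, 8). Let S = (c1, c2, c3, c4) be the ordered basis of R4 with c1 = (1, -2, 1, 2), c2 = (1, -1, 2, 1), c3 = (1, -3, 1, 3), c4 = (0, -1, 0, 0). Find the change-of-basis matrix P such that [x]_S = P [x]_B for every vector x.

Let M have columns bj and N have columns cj. Then for every x, N [x]_S = x = M [x]_B, so P = N^(-1) M.
Since det N = -1, N^(-1) has integer entries; multiplying gives P = [[0, -1, -1, 2], [2, -2, 0, -2], [-2, 1, -2, 2], [-1, 0, 0, 1]].

[[0, -1, -1, 2], [2, -2, 0, -2], [-2, 1, -2, 2], [-1, 0, 0, 1]]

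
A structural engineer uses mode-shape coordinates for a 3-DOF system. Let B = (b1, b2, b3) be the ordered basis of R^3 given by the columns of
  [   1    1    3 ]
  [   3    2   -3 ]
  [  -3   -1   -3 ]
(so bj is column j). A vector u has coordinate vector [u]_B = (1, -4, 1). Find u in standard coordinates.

(0, -8, -2)

By definition u = b1 - 4b2 + b3.
Summing componentwise gives (0, -8, -2).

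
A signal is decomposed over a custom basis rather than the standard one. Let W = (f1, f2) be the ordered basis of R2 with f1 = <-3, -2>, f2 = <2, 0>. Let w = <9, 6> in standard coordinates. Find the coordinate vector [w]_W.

[w]_W is the unique c with M c = w, where M has columns f1, f2.
System: -3c_1 + 2c_2 = 9, -2c_1 + 0c_2 = 6; solving gives c_1 = -3, c_2 = 0.
Check: -3f1 + 0·f2 = <9, 6>.

<-3, 0>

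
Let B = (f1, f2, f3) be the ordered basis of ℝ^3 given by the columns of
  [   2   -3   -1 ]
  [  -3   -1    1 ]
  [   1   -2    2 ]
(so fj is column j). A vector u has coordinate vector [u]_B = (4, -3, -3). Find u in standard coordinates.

(20, -12, 4)

u = M [u]_B, where M has columns f1, ..., f3.
Carrying out the matrix-vector product, u = (20, -12, 4).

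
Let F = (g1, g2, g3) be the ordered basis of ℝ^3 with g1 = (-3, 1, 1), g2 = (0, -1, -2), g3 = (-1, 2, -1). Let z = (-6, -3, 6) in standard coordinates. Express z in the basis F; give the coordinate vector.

We seek scalars with c_1 g1 + ... + c_3 g3 = z; equivalently solve M c = z where the columns of M are g1, ..., g3.
Solving this 3x3 system gives c = (3, 0, -3).
Check: 3g1 + 0·g2 - 3g3 = (-6, -3, 6).

(3, 0, -3)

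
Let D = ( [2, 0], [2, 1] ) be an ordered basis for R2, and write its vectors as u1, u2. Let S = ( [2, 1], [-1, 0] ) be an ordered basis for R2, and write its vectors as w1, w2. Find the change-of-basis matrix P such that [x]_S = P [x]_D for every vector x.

Column j of P is [uj]_S, since P maps D-coordinates to S-coordinates.
Expressing u1 in S: u1 = 0·w1 - 2w2, so column 1 of P is [0, -2].
Doing the same for each uj gives P = [[0, 1], [-2, 0]].

[[0, 1], [-2, 0]]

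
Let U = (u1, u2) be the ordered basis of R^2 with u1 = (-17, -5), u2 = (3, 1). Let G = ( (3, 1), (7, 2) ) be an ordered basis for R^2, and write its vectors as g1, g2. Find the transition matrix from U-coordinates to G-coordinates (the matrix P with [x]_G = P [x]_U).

Take x = uj: its U-coordinates are the j-th standard unit vector, so P e_j — column j of P — equals [uj]_G.
u1 = -g1 - 2g2, giving column 1 = (-1, -2); repeating for each j gives P = [[-1, 1], [-2, 0]].

[[-1, 1], [-2, 0]]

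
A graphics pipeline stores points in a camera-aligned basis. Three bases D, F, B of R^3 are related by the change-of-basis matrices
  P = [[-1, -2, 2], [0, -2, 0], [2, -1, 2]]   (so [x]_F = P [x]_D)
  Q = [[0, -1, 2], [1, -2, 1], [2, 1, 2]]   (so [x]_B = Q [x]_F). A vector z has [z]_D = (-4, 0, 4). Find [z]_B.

(0, 12, 24)

First [z]_F = P [z]_D = (12, 0, 0).
Then [z]_B = Q [z]_F = (0, 12, 24).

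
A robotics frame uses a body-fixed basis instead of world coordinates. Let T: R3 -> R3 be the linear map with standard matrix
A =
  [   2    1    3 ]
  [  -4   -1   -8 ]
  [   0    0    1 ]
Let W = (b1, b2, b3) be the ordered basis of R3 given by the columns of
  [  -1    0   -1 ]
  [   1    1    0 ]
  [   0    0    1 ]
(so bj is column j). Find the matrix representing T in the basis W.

Let P have columns b1, ..., b3. Then [T]_W = P^(-1) A P.
Here det P = -1, so P^(-1) is integer; computing A P first and then P^(-1)(A P) gives [[1, -1, -2], [2, 0, -2], [0, 0, 1]].

[[1, -1, -2], [2, 0, -2], [0, 0, 1]]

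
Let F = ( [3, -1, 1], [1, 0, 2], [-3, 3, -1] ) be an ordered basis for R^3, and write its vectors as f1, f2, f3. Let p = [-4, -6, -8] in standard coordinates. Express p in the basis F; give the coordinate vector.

Write p = c_1 f1 + ... + c_3 f3 and solve for the c_i.
Solving this 3x3 system gives c = (-3, -4, -3).
Check: -3f1 - 4f2 - 3f3 = [-4, -6, -8].

[-3, -4, -3]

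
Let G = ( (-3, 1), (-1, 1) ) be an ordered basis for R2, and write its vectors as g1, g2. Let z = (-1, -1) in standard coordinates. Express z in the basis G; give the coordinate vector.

(1, -2)

We seek scalars with c_1 g1 + c_2 g2 = z; equivalently solve M c = z where the columns of M are g1, g2.
System: -3c_1 - c_2 = -1, c_1 + c_2 = -1; solving gives c_1 = 1, c_2 = -2.
Check: g1 - 2g2 = (-1, -1).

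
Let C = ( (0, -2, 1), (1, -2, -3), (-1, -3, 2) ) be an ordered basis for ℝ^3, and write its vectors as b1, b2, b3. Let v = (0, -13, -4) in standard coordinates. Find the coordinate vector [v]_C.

We seek scalars with c_1 b1 + ... + c_3 b3 = v; equivalently solve M c = v where the columns of M are b1, ..., b3.
Solving this 3x3 system gives c = (-1, 3, 3).
Check: -b1 + 3b2 + 3b3 = (0, -13, -4).

(-1, 3, 3)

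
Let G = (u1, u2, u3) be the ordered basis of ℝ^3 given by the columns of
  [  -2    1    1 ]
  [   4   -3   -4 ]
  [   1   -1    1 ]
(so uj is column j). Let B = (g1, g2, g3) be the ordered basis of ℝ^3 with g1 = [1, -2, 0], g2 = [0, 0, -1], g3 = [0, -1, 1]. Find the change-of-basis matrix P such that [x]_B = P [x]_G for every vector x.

Take x = uj: its G-coordinates are the j-th standard unit vector, so P e_j — column j of P — equals [uj]_B.
u1 = -2g1 - g2 + 0·g3, giving column 1 = [-2, -1, 0]; repeating for each j gives P = [[-2, 1, 1], [-1, 2, 1], [0, 1, 2]].

[[-2, 1, 1], [-1, 2, 1], [0, 1, 2]]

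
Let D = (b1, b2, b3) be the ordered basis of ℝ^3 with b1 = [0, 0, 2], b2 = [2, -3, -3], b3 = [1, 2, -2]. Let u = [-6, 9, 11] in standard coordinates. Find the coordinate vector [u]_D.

We seek scalars with c_1 b1 + ... + c_3 b3 = u; equivalently solve M c = u where the columns of M are b1, ..., b3.
Solving this 3x3 system gives c = (1, -3, 0).
Check: b1 - 3b2 + 0·b3 = [-6, 9, 11].

[1, -3, 0]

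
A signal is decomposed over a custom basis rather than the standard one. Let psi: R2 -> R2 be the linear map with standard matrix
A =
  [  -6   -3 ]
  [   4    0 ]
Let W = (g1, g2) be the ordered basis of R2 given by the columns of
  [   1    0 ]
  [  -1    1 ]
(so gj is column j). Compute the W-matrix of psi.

With P the matrix whose columns are g1, g2, [psi]_W = P^(-1) A P.
Column by column: psi(g1) = A g1 = (-3, 4); its W-coordinates (-3, 1) give column 1.
Continuing for each basis vector yields [psi]_W = [[-3, -3], [1, -3]].

[[-3, -3], [1, -3]]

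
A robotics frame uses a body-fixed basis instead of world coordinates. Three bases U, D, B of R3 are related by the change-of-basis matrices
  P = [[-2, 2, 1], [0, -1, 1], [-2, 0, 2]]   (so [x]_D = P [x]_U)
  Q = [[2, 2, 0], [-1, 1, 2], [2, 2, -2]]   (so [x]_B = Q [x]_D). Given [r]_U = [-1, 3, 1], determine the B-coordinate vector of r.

[14, -3, 6]

Apply P to get D-coordinates [9, -2, 4], then Q to get B-coordinates.
The result is [r]_B = [14, -3, 6].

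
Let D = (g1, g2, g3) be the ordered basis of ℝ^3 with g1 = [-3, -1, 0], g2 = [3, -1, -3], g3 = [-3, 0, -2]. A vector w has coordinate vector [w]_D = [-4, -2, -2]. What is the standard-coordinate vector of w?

[12, 6, 10]

By definition w = -4g1 - 2g2 - 2g3.
Summing componentwise gives [12, 6, 10].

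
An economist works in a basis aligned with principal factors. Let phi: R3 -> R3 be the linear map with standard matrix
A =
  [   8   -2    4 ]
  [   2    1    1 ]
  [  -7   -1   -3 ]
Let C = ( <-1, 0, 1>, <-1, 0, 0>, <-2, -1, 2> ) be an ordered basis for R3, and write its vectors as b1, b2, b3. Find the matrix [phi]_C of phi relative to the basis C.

With P the matrix whose columns are b1, ..., b3, [phi]_C = P^(-1) A P.
Column by column: phi(b1) = A b1 = <-4, -1, 4>; its C-coordinates <2, 0, 1> give column 1.
Continuing for each basis vector yields [phi]_C = [[2, 3, 3], [0, 1, -3], [1, 2, 3]].

[[2, 3, 3], [0, 1, -3], [1, 2, 3]]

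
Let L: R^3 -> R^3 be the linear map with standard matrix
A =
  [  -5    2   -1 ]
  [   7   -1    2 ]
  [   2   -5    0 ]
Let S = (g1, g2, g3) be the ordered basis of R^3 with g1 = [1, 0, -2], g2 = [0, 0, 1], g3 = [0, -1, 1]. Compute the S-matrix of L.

The j-th column of [L]_S is [L(gj)]_S.
L(g1) = A g1 = [-3, 3, 2] = -3g1 - g2 - 3g3, so column 1 is [-3, -1, -3].
Repeating for g2, g3 and assembling the columns gives [[-3, -1, -3], [-1, 0, 2], [-3, -2, -3]].

[[-3, -1, -3], [-1, 0, 2], [-3, -2, -3]]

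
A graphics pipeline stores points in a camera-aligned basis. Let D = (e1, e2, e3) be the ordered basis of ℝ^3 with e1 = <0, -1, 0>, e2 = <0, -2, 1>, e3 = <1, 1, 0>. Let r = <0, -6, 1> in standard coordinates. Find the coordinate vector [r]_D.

<4, 1, 0>

Write r = c_1 e1 + ... + c_3 e3 and solve for the c_i.
Row-reducing the augmented matrix [M | r] gives c = (4, 1, 0).
Check: 4e1 + e2 + 0·e3 = <0, -6, 1>.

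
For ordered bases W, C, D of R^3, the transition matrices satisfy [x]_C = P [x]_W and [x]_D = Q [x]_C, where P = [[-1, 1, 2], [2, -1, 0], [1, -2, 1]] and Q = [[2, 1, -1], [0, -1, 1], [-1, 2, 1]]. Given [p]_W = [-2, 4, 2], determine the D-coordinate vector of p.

Apply P to get C-coordinates [10, -8, -8], then Q to get D-coordinates.
The result is [p]_D = [20, 0, -34].

[20, 0, -34]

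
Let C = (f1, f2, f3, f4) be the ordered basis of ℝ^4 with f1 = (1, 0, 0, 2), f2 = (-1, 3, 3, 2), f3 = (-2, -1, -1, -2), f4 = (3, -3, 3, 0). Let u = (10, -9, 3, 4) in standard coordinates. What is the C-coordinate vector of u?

(3, -1, 0, 2)

Write u = c_1 f1 + ... + c_4 f4 and solve for the c_i.
Row-reducing the augmented matrix [M | u] gives c = (3, -1, 0, 2).
Check: 3f1 - f2 + 0·f3 + 2f4 = (10, -9, 3, 4).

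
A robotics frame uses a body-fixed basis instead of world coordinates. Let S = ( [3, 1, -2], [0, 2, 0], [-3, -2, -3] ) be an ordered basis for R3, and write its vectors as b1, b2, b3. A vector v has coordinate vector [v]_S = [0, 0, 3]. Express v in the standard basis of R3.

[-9, -6, -9]

By definition v = 0·b1 + 0·b2 + 3b3.
Summing componentwise gives [-9, -6, -9].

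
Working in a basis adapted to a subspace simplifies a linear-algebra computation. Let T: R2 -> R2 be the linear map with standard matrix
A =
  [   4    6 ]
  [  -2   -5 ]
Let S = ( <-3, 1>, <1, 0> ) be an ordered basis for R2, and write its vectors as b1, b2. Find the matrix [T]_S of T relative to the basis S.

Let P have columns b1, b2. Then [T]_S = P^(-1) A P.
Here det P = -1, so P^(-1) is integer; computing A P first and then P^(-1)(A P) gives [[1, -2], [-3, -2]].

[[1, -2], [-3, -2]]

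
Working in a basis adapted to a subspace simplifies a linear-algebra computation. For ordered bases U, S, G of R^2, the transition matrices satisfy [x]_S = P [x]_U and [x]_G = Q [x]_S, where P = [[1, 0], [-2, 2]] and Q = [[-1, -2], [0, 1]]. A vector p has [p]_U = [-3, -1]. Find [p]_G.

Composing the changes, [p]_G = Q P [p]_U.
Q P = [[3, -4], [-2, 2]]; applying this to [-3, -1] gives [-5, 4].

[-5, 4]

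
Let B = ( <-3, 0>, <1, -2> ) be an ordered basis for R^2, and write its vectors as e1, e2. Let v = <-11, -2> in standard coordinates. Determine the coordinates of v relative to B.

We seek scalars with c_1 e1 + c_2 e2 = v; equivalently solve M c = v where the columns of M are e1, e2.
System: -3c_1 + c_2 = -11, 0c_1 - 2c_2 = -2; solving gives c_1 = 4, c_2 = 1.
Check: 4e1 + e2 = <-11, -2>.

<4, 1>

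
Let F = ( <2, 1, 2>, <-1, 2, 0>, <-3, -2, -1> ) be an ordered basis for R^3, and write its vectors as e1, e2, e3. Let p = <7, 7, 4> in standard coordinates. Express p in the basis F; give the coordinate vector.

We seek scalars with c_1 e1 + ... + c_3 e3 = p; equivalently solve M c = p where the columns of M are e1, ..., e3.
Row-reducing the augmented matrix [M | p] gives c = (1, 1, -2).
Check: e1 + e2 - 2e3 = <7, 7, 4>.

<1, 1, -2>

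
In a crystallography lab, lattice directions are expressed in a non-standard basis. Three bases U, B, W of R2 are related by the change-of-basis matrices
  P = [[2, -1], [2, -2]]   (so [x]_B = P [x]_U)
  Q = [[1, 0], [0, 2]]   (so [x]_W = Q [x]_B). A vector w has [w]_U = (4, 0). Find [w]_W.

Composing the changes, [w]_W = Q P [w]_U.
Q P = [[2, -1], [4, -4]]; applying this to (4, 0) gives (8, 16).

(8, 16)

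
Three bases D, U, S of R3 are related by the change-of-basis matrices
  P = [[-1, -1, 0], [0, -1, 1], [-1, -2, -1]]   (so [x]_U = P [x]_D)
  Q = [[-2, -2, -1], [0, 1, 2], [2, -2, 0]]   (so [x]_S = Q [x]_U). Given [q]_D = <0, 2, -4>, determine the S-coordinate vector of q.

<16, -6, 8>

First [q]_U = P [q]_D = <-2, -6, 0>.
Then [q]_S = Q [q]_U = <16, -6, 8>.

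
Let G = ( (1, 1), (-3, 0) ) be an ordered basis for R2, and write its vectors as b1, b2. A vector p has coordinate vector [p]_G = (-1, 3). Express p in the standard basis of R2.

(-10, -1)

p = M [p]_G, where M has columns b1, b2.
Carrying out the matrix-vector product, p = (-10, -1).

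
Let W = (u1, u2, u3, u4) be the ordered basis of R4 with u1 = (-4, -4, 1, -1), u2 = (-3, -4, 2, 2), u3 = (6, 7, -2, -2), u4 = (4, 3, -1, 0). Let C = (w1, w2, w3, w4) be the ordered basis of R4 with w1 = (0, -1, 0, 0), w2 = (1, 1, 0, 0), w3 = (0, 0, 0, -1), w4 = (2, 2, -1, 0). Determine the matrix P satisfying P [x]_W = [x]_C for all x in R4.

[[0, 1, -1, 1], [-2, 1, 2, 2], [1, -2, 2, 0], [-1, -2, 2, 1]]

Let M have columns uj and N have columns wj. Then for every x, N [x]_C = x = M [x]_W, so P = N^(-1) M.
Since det N = -1, N^(-1) has integer entries; multiplying gives P = [[0, 1, -1, 1], [-2, 1, 2, 2], [1, -2, 2, 0], [-1, -2, 2, 1]].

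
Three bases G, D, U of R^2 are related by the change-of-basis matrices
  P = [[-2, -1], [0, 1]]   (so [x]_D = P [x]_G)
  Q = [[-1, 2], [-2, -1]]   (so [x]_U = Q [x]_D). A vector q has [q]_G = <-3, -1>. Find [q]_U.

First [q]_D = P [q]_G = <7, -1>.
Then [q]_U = Q [q]_D = <-9, -13>.

<-9, -13>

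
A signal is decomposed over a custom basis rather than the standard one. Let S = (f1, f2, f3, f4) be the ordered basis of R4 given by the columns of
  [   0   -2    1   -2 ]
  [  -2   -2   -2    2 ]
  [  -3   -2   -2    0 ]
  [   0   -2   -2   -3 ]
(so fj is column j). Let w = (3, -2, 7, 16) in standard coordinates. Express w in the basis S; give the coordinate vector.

Write w = c_1 f1 + ... + c_4 f4 and solve for the c_i.
Solving this 4x4 system gives c = (-1, 1, -3, -4).
Check: -f1 + f2 - 3f3 - 4f4 = (3, -2, 7, 16).

(-1, 1, -3, -4)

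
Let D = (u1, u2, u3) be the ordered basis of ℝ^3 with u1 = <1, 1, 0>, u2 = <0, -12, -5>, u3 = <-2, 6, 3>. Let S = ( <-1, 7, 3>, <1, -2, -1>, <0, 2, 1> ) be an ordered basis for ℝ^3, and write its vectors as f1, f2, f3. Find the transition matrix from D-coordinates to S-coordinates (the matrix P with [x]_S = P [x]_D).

[[1, -2, 0], [2, -2, -2], [-1, -1, 1]]

Column j of P is [uj]_S, since P maps D-coordinates to S-coordinates.
Expressing u1 in S: u1 = f1 + 2f2 - f3, so column 1 of P is <1, 2, -1>.
Doing the same for each uj gives P = [[1, -2, 0], [2, -2, -2], [-1, -1, 1]].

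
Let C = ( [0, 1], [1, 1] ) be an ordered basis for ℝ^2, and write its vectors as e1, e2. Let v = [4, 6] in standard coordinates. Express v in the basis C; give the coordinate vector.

[v]_C is the unique c with M c = v, where M has columns e1, e2.
System: 0c_1 + c_2 = 4, c_1 + c_2 = 6; solving gives c_1 = 2, c_2 = 4.
Check: 2e1 + 4e2 = [4, 6].

[2, 4]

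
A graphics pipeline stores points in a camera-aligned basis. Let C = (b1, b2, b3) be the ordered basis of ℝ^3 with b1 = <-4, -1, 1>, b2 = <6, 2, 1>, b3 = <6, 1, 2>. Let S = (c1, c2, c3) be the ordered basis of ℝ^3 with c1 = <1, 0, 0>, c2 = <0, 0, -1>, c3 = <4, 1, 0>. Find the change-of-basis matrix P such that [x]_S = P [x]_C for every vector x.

Column j of P is [bj]_S, since P maps C-coordinates to S-coordinates.
Expressing b1 in S: b1 = 0·c1 - c2 - c3, so column 1 of P is <0, -1, -1>.
Doing the same for each bj gives P = [[0, -2, 2], [-1, -1, -2], [-1, 2, 1]].

[[0, -2, 2], [-1, -1, -2], [-1, 2, 1]]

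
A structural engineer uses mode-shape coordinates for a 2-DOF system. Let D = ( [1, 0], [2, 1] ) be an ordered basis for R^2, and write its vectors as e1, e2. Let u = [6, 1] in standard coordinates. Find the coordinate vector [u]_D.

[4, 1]

Write u = c_1 e1 + c_2 e2 and solve for the c_i.
System: c_1 + 2c_2 = 6, 0c_1 + c_2 = 1; solving gives c_1 = 4, c_2 = 1.
Check: 4e1 + e2 = [6, 1].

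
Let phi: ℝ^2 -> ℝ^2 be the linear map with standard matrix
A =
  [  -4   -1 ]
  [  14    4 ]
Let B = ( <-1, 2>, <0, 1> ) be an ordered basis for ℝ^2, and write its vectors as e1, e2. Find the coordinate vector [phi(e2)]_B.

<1, 2>

Compute phi(e2) = A e2 = <-1, 4> in standard coordinates.
Then write this in B-coordinates: solve for y in y_1 e1 + y_2 e2 = <-1, 4>.
This gives y = <1, 2>, which is column 2 of [phi]_B.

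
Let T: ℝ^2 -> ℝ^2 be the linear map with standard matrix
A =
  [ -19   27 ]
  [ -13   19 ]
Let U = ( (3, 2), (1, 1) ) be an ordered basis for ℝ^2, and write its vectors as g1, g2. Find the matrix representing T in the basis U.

With P the matrix whose columns are g1, g2, [T]_U = P^(-1) A P.
Column by column: T(g1) = A g1 = (-3, -1); its U-coordinates (-2, 3) give column 1.
Continuing for each basis vector yields [T]_U = [[-2, 2], [3, 2]].

[[-2, 2], [3, 2]]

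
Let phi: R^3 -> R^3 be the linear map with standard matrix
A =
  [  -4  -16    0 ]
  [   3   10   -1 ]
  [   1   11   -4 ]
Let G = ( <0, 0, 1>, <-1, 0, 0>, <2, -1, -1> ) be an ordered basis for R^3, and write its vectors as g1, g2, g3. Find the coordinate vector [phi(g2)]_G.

<2, 2, 3>

Compute phi(g2) = A g2 = <4, -3, -1> in standard coordinates.
Then write this in G-coordinates: solve for y in y_1 g1 + ... + y_3 g3 = <4, -3, -1>.
This gives y = <2, 2, 3>, which is column 2 of [phi]_G.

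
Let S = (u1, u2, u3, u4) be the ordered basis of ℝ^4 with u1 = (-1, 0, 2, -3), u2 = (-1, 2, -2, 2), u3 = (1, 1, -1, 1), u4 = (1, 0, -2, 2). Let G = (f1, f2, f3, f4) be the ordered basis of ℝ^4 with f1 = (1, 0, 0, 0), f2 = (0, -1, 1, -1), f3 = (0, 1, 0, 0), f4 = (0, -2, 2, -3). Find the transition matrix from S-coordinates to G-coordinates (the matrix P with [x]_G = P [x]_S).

Column j of P is [uj]_G, since P maps S-coordinates to G-coordinates.
Expressing u1 in G: u1 = -f1 + 0·f2 + 2f3 + f4, so column 1 of P is (-1, 0, 2, 1).
Doing the same for each uj gives P = [[-1, -1, 1, 1], [0, -2, -1, -2], [2, 0, 0, -2], [1, 0, 0, 0]].

[[-1, -1, 1, 1], [0, -2, -1, -2], [2, 0, 0, -2], [1, 0, 0, 0]]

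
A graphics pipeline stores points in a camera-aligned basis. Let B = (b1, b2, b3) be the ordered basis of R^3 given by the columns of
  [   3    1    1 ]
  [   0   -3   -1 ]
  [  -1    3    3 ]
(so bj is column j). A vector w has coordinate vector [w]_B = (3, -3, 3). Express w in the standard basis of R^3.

By definition w = 3b1 - 3b2 + 3b3.
Summing componentwise gives (9, 6, -3).

(9, 6, -3)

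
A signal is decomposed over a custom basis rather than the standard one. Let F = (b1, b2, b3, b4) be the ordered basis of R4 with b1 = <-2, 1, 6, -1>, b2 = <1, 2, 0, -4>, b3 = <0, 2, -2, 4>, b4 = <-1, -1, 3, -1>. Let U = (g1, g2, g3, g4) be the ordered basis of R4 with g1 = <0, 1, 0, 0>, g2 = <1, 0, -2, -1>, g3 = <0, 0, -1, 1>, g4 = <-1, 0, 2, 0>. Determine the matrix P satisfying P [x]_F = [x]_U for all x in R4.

Column j of P is [bj]_U, since P maps F-coordinates to U-coordinates.
Expressing b1 in U: b1 = g1 - g2 - 2g3 + g4, so column 1 of P is <1, -1, -2, 1>.
Doing the same for each bj gives P = [[1, 2, 2, -1], [-1, 2, -2, 0], [-2, -2, 2, -1], [1, 1, -2, 1]].

[[1, 2, 2, -1], [-1, 2, -2, 0], [-2, -2, 2, -1], [1, 1, -2, 1]]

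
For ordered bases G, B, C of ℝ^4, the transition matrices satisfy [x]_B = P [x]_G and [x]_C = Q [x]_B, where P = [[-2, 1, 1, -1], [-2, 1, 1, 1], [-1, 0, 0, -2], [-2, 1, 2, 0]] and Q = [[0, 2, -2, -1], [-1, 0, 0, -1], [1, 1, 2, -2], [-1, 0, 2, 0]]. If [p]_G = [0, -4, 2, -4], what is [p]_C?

First [p]_B = P [p]_G = [2, -6, 8, 0].
Then [p]_C = Q [p]_B = [-28, -2, 12, 14].

[-28, -2, 12, 14]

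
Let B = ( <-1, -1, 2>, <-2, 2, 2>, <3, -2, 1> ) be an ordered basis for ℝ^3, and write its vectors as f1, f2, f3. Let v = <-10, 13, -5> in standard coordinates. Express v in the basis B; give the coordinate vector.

<-3, 2, -3>

Write v = c_1 f1 + ... + c_3 f3 and solve for the c_i.
Row-reducing the augmented matrix [M | v] gives c = (-3, 2, -3).
Check: -3f1 + 2f2 - 3f3 = <-10, 13, -5>.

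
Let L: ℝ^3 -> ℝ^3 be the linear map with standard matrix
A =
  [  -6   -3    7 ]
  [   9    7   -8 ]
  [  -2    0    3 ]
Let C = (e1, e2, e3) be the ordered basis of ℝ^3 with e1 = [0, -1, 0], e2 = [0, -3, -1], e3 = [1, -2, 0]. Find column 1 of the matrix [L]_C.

Compute L(e1) = A e1 = [3, -7, 0] in standard coordinates.
Then write this in C-coordinates: solve for y in y_1 e1 + ... + y_3 e3 = [3, -7, 0].
This gives y = [1, 0, 3], which is column 1 of [L]_C.

[1, 0, 3]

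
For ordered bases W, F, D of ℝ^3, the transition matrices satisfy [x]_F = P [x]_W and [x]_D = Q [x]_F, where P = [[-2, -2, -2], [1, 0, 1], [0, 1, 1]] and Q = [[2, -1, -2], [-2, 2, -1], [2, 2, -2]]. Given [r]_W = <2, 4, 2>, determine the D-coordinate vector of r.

<-48, 34, -36>

Composing the changes, [r]_D = Q P [r]_W.
Q P = [[-5, -6, -7], [6, 3, 5], [-2, -6, -4]]; applying this to <2, 4, 2> gives <-48, 34, -36>.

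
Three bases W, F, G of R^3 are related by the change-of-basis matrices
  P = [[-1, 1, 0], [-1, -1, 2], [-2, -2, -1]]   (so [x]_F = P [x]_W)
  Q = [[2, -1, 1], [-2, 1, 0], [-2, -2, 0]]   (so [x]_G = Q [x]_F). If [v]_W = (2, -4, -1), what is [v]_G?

Apply P to get F-coordinates (-6, 0, 5), then Q to get G-coordinates.
The result is [v]_G = (-7, 12, 12).

(-7, 12, 12)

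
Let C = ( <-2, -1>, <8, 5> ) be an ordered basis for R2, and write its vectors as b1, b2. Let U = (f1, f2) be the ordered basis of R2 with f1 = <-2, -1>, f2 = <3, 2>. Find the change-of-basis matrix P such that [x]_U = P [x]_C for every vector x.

Take x = bj: its C-coordinates are the j-th standard unit vector, so P e_j — column j of P — equals [bj]_U.
b1 = f1 + 0·f2, giving column 1 = <1, 0>; repeating for each j gives P = [[1, -1], [0, 2]].

[[1, -1], [0, 2]]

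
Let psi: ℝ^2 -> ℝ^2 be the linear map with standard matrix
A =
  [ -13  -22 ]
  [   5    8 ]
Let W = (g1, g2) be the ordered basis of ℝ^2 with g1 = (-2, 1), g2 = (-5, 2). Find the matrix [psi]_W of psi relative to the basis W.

[[-2, -3], [0, -3]]

Let P have columns g1, g2. Then [psi]_W = P^(-1) A P.
Here det P = 1, so P^(-1) is integer; computing A P first and then P^(-1)(A P) gives [[-2, -3], [0, -3]].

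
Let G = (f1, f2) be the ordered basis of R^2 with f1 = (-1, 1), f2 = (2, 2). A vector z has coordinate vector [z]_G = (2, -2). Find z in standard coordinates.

(-6, -2)

z = M [z]_G, where M has columns f1, f2.
Carrying out the matrix-vector product, z = (-6, -2).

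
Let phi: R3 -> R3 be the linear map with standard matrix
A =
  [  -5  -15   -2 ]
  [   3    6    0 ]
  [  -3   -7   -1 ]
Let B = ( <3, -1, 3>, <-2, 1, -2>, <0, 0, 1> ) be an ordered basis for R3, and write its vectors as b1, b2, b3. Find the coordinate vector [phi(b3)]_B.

<-2, -2, 1>

Column 3 of [phi]_B is the B-coordinate vector of phi(b3).
In standard coordinates phi(b3) = A b3 = <-2, 0, -1>.
Converting to B: <-2, 0, -1> = -2b1 - 2b2 + b3, so the coordinate vector is <-2, -2, 1>.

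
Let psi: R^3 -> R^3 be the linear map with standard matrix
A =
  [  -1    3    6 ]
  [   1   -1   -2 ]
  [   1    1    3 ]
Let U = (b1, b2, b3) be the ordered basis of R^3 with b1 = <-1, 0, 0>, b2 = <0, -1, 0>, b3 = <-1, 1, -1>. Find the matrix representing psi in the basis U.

With P the matrix whose columns are b1, ..., b3, [psi]_U = P^(-1) A P.
Column by column: psi(b1) = A b1 = <1, -1, -1>; its U-coordinates <-2, 2, 1> give column 1.
Continuing for each basis vector yields [psi]_U = [[-2, 2, -1], [2, 0, 3], [1, 1, 3]].

[[-2, 2, -1], [2, 0, 3], [1, 1, 3]]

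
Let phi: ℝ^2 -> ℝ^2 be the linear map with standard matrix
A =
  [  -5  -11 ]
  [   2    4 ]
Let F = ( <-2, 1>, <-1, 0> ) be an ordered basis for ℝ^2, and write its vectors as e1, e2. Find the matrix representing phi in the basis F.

[[0, -2], [1, -1]]

Let P have columns e1, e2. Then [phi]_F = P^(-1) A P.
Here det P = 1, so P^(-1) is integer; computing A P first and then P^(-1)(A P) gives [[0, -2], [1, -1]].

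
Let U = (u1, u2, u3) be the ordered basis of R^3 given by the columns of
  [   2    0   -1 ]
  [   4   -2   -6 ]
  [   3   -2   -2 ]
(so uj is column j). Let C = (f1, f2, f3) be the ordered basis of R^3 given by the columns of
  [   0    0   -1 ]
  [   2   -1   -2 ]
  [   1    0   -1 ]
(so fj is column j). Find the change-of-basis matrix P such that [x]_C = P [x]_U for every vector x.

[[1, -2, -1], [2, -2, 2], [-2, 0, 1]]

Take x = uj: its U-coordinates are the j-th standard unit vector, so P e_j — column j of P — equals [uj]_C.
u1 = f1 + 2f2 - 2f3, giving column 1 = (1, 2, -2); repeating for each j gives P = [[1, -2, -1], [2, -2, 2], [-2, 0, 1]].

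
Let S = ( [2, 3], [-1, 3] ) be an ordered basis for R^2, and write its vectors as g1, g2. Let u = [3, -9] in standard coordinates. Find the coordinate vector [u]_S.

[0, -3]

[u]_S is the unique c with M c = u, where M has columns g1, g2.
System: 2c_1 - c_2 = 3, 3c_1 + 3c_2 = -9; solving gives c_1 = 0, c_2 = -3.
Check: 0·g1 - 3g2 = [3, -9].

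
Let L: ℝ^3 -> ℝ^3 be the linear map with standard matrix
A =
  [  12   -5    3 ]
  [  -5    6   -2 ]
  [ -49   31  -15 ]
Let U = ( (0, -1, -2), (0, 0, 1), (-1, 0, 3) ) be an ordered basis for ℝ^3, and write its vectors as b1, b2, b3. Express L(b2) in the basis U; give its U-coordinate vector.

Column 2 of [L]_U is the U-coordinate vector of L(b2).
In standard coordinates L(b2) = A b2 = (3, -2, -15).
Converting to U: (3, -2, -15) = 2b1 - 2b2 - 3b3, so the coordinate vector is (2, -2, -3).

(2, -2, -3)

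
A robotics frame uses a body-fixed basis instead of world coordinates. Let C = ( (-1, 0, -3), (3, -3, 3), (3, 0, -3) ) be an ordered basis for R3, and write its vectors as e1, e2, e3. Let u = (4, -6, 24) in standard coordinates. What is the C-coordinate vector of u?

Write u = c_1 e1 + ... + c_3 e3 and solve for the c_i.
Solving this 3x3 system gives c = (-4, 2, -2).
Check: -4e1 + 2e2 - 2e3 = (4, -6, 24).

(-4, 2, -2)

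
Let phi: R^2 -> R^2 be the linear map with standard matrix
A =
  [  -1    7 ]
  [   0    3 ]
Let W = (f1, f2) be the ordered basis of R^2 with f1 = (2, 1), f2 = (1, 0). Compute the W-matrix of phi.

With P the matrix whose columns are f1, f2, [phi]_W = P^(-1) A P.
Column by column: phi(f1) = A f1 = (5, 3); its W-coordinates (3, -1) give column 1.
Continuing for each basis vector yields [phi]_W = [[3, 0], [-1, -1]].

[[3, 0], [-1, -1]]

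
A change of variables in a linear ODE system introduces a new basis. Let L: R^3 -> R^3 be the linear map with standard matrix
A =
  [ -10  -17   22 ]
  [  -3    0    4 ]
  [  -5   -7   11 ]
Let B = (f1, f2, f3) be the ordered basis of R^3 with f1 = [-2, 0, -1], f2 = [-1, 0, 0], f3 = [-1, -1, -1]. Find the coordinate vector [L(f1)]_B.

Column 1 of [L]_B is the B-coordinate vector of L(f1).
In standard coordinates L(f1) = A f1 = [-2, 2, -1].
Converting to B: [-2, 2, -1] = 3f1 - 2f2 - 2f3, so the coordinate vector is [3, -2, -2].

[3, -2, -2]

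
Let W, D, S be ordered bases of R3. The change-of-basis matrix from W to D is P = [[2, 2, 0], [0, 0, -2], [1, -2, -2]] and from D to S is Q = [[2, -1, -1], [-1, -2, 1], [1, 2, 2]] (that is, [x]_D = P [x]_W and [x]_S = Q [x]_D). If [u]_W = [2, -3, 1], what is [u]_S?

[-8, 12, 6]

First [u]_D = P [u]_W = [-2, -2, 6].
Then [u]_S = Q [u]_D = [-8, 12, 6].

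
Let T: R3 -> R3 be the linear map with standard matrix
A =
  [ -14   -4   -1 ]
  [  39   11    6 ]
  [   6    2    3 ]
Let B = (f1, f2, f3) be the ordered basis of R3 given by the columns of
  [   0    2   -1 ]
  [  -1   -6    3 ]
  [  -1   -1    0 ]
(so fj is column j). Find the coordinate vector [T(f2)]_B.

Compute T(f2) = A f2 = (-3, 6, -3) in standard coordinates.
Then write this in B-coordinates: solve for y in y_1 f1 + ... + y_3 f3 = (-3, 6, -3).
This gives y = (3, 0, 3), which is column 2 of [T]_B.

(3, 0, 3)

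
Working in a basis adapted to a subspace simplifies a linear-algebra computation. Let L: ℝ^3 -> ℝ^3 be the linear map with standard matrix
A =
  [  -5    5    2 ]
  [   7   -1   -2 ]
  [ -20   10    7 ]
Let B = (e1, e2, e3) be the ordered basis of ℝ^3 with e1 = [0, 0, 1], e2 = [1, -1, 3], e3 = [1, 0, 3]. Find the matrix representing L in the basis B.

[[1, 3, -2], [2, -2, -1], [0, -2, 2]]

Let P have columns e1, ..., e3. Then [L]_B = P^(-1) A P.
Here det P = 1, so P^(-1) is integer; computing A P first and then P^(-1)(A P) gives [[1, 3, -2], [2, -2, -1], [0, -2, 2]].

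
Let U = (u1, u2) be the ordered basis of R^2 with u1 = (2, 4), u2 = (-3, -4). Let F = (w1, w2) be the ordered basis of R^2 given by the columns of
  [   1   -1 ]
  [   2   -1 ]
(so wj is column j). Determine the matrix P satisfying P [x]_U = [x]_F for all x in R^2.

Take x = uj: its U-coordinates are the j-th standard unit vector, so P e_j — column j of P — equals [uj]_F.
u1 = 2w1 + 0·w2, giving column 1 = (2, 0); repeating for each j gives P = [[2, -1], [0, 2]].

[[2, -1], [0, 2]]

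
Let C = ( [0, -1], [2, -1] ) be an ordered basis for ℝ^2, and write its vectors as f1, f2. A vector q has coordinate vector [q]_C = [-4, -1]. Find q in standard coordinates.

[-2, 5]

The coordinates say q = -4f1 - f2; adding the scaled basis vectors gives [-2, 5].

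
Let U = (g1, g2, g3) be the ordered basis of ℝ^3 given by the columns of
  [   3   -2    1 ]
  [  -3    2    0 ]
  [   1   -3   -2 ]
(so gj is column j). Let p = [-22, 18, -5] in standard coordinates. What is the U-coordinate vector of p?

[-4, 3, -4]

[p]_U is the unique c with M c = p, where M has columns g1, ..., g3.
Gaussian elimination on [M | p] yields c = (-4, 3, -4).
Check: -4g1 + 3g2 - 4g3 = [-22, 18, -5].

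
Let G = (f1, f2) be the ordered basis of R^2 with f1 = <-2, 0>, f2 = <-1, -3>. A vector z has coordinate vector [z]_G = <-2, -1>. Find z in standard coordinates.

<5, 3>

z = M [z]_G, where M has columns f1, f2.
Carrying out the matrix-vector product, z = <5, 3>.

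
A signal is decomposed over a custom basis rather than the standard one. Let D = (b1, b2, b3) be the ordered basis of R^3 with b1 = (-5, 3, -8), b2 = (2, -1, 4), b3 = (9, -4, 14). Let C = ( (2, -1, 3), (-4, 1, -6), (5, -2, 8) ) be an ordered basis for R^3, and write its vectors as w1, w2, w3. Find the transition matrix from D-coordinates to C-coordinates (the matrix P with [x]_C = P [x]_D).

Take x = bj: its D-coordinates are the j-th standard unit vector, so P e_j — column j of P — equals [bj]_C.
b1 = -2w1 - w2 - w3, giving column 1 = (-2, -1, -1); repeating for each j gives P = [[-2, -2, 2], [-1, 1, 0], [-1, 2, 1]].

[[-2, -2, 2], [-1, 1, 0], [-1, 2, 1]]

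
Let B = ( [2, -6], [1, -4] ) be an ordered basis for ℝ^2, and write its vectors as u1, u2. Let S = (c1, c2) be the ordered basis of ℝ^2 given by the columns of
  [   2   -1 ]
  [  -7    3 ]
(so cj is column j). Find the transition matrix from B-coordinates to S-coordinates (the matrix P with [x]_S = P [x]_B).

[[0, 1], [-2, 1]]

Let M have columns uj and N have columns cj. Then for every x, N [x]_S = x = M [x]_B, so P = N^(-1) M.
Since det N = -1, N^(-1) has integer entries; multiplying gives P = [[0, 1], [-2, 1]].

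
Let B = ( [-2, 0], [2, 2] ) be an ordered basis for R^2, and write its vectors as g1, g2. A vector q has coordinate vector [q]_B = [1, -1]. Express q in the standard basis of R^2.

[-4, -2]

q = M [q]_B, where M has columns g1, g2.
Carrying out the matrix-vector product, q = [-4, -2].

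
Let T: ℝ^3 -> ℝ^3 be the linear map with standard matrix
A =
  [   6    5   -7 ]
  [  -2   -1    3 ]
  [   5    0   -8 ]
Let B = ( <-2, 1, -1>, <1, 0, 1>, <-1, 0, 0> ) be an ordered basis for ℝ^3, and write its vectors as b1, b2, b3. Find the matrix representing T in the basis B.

Let P have columns b1, ..., b3. Then [T]_B = P^(-1) A P.
Here det P = -1, so P^(-1) is integer; computing A P first and then P^(-1)(A P) gives [[0, 1, 2], [-2, -2, -3], [-2, -3, -1]].

[[0, 1, 2], [-2, -2, -3], [-2, -3, -1]]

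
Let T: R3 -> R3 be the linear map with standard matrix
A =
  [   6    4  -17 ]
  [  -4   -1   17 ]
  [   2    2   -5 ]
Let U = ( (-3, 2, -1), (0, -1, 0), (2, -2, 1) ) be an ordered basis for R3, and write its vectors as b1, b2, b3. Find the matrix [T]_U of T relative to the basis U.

The j-th column of [T]_U is [T(bj)]_U.
T(b1) = A b1 = (7, -7, 3) = -b1 + b2 + 2b3, so column 1 is (-1, 1, 2).
Repeating for b2, b3 and assembling the columns gives [[-1, 0, 3], [1, 3, -1], [2, -2, -2]].

[[-1, 0, 3], [1, 3, -1], [2, -2, -2]]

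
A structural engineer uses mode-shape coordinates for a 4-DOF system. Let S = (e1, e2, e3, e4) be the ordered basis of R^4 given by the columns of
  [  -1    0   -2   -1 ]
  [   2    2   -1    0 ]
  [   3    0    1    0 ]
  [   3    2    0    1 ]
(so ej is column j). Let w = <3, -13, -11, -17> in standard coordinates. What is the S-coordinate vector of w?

Write w = c_1 e1 + ... + c_4 e4 and solve for the c_i.
Gaussian elimination on [M | w] yields c = (-4, -2, 1, -1).
Check: -4e1 - 2e2 + e3 - e4 = <3, -13, -11, -17>.

<-4, -2, 1, -1>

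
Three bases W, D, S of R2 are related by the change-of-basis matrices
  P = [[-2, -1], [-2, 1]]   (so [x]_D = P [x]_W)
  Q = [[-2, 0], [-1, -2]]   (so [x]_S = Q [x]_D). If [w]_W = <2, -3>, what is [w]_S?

Composing the changes, [w]_S = Q P [w]_W.
Q P = [[4, 2], [6, -1]]; applying this to <2, -3> gives <2, 15>.

<2, 15>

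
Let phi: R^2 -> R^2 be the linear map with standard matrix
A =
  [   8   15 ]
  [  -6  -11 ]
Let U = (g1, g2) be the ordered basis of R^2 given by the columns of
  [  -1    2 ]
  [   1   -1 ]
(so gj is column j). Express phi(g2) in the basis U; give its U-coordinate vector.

Compute phi(g2) = A g2 = (1, -1) in standard coordinates.
Then write this in U-coordinates: solve for y in y_1 g1 + y_2 g2 = (1, -1).
This gives y = (-1, 0), which is column 2 of [phi]_U.

(-1, 0)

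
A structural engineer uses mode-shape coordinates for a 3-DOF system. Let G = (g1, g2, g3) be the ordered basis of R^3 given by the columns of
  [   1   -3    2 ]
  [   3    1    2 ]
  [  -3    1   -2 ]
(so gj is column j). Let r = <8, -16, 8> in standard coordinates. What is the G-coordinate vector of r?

<-4, -4, 0>

[r]_G is the unique c with M c = r, where M has columns g1, ..., g3.
Solving this 3x3 system gives c = (-4, -4, 0).
Check: -4g1 - 4g2 + 0·g3 = <8, -16, 8>.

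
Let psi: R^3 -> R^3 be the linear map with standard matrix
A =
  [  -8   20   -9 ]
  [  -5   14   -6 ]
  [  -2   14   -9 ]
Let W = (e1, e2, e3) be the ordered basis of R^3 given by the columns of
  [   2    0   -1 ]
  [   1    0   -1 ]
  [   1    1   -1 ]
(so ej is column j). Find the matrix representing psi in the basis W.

Let P have columns e1, ..., e3. Then [psi]_W = P^(-1) A P.
Here det P = 1, so P^(-1) is integer; computing A P first and then P^(-1)(A P) gives [[-3, -3, 0], [3, -3, 0], [-1, 3, 3]].

[[-3, -3, 0], [3, -3, 0], [-1, 3, 3]]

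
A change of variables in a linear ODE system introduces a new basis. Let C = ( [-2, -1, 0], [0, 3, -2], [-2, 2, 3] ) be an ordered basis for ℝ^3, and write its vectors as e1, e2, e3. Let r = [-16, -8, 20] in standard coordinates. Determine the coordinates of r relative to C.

We seek scalars with c_1 e1 + ... + c_3 e3 = r; equivalently solve M c = r where the columns of M are e1, ..., e3.
Solving this 3x3 system gives c = (4, -4, 4).
Check: 4e1 - 4e2 + 4e3 = [-16, -8, 20].

[4, -4, 4]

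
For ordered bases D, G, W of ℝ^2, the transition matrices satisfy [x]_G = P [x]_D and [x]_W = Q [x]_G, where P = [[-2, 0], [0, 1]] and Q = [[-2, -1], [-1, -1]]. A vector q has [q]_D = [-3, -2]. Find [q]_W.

Composing the changes, [q]_W = Q P [q]_D.
Q P = [[4, -1], [2, -1]]; applying this to [-3, -2] gives [-10, -4].

[-10, -4]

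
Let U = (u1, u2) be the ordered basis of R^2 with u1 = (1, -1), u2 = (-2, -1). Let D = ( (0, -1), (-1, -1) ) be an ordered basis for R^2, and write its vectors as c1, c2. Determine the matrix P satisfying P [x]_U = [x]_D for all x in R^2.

Let M have columns uj and N have columns cj. Then for every x, N [x]_D = x = M [x]_U, so P = N^(-1) M.
Since det N = -1, N^(-1) has integer entries; multiplying gives P = [[2, -1], [-1, 2]].

[[2, -1], [-1, 2]]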